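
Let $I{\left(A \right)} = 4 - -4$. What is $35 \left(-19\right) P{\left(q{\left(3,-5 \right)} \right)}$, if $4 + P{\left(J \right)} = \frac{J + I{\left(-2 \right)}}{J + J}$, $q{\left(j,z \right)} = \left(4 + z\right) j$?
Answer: $\frac{19285}{6} \approx 3214.2$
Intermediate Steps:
$I{\left(A \right)} = 8$ ($I{\left(A \right)} = 4 + 4 = 8$)
$q{\left(j,z \right)} = j \left(4 + z\right)$
$P{\left(J \right)} = -4 + \frac{8 + J}{2 J}$ ($P{\left(J \right)} = -4 + \frac{J + 8}{J + J} = -4 + \frac{8 + J}{2 J}$)
$35 \left(-19\right) P{\left(q{\left(3,-5 \right)} \right)} = 35 \left(-19\right) \left(- \frac{7}{2} + \frac{4}{3 \left(4 - 5\right)}\right) = - 665 \left(- \frac{7}{2} + \frac{4}{3 \left(-1\right)}\right) = - 665 \left(- \frac{7}{2} + \frac{4}{-3}\right) = - 665 \left(- \frac{7}{2} + 4 \left(- \frac{1}{3}\right)\right) = - 665 \left(- \frac{7}{2} - \frac{4}{3}\right) = \left(-665\right) \left(- \frac{29}{6}\right) = \frac{19285}{6}$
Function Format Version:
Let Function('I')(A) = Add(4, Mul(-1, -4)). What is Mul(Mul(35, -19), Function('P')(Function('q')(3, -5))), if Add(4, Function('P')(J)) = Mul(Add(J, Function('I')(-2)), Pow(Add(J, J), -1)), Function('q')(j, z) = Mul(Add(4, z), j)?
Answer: Rational(19285, 6) ≈ 3214.2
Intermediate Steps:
Function('I')(A) = 8 (Function('I')(A) = Add(4, 4) = 8)
Function('q')(j, z) = Mul(j, Add(4, z))
Function('P')(J) = Add(-4, Mul(Rational(1, 2), Pow(J, -1), Add(8, J))) (Function('P')(J) = Add(-4, Mul(Add(J, 8), Pow(Add(J, J), -1))) = Add(-4, Mul(Add(8, J), Pow(Mul(2, J), -1))) = Add(-4, Mul(Add(8, J), Mul(Rational(1, 2), Pow(J, -1)))) = Add(-4, Mul(Rational(1, 2), Pow(J, -1), Add(8, J))))
Mul(Mul(35, -19), Function('P')(Function('q')(3, -5))) = Mul(Mul(35, -19), Add(Rational(-7, 2), Mul(4, Pow(Mul(3, Add(4, -5)), -1)))) = Mul(-665, Add(Rational(-7, 2), Mul(4, Pow(Mul(3, -1), -1)))) = Mul(-665, Add(Rational(-7, 2), Mul(4, Pow(-3, -1)))) = Mul(-665, Add(Rational(-7, 2), Mul(4, Rational(-1, 3)))) = Mul(-665, Add(Rational(-7, 2), Rational(-4, 3))) = Mul(-665, Rational(-29, 6)) = Rational(19285, 6)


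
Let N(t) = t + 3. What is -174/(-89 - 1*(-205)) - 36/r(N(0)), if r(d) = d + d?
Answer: -15/2 ≈ -7.5000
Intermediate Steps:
N(t) = 3 + t
r(d) = 2*d
-174/(-89 - 1*(-205)) - 36/r(N(0)) = -174/(-89 - 1*(-205)) - 36*1/(2*(3 + 0)) = -174/(-89 + 205) - 36/(2*3) = -174/116 - 36/6 = -174*1/116 - 36*⅙ = -3/2 - 6 = -15/2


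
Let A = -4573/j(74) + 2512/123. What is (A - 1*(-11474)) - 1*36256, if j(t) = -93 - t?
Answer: -508065079/20541 ≈ -24734.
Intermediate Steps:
A = 981983/20541 (A = -4573/(-93 - 1*74) + 2512/123 = -4573/(-93 - 74) + 2512*(1/123) = -4573/(-167) + 2512/123 = -4573*(-1/167) + 2512/123 = 4573/167 + 2512/123 = 981983/20541 ≈ 47.806)
(A - 1*(-11474)) - 1*36256 = (981983/20541 - 1*(-11474)) - 1*36256 = (981983/20541 + 11474) - 36256 = 236669417/20541 - 36256 = -508065079/20541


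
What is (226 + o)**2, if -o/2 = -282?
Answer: 624100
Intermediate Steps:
o = 564 (o = -2*(-282) = 564)
(226 + o)**2 = (226 + 564)**2 = 790**2 = 624100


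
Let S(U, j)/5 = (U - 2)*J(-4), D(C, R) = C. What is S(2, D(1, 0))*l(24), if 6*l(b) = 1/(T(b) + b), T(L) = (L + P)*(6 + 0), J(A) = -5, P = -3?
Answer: 0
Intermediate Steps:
S(U, j) = 50 - 25*U (S(U, j) = 5*((U - 2)*(-5)) = 5*((-2 + U)*(-5)) = 5*(10 - 5*U) = 50 - 25*U)
T(L) = -18 + 6*L (T(L) = (L - 3)*(6 + 0) = (-3 + L)*6 = -18 + 6*L)
l(b) = 1/(6*(-18 + 7*b)) (l(b) = 1/(6*((-18 + 6*b) + b)) = 1/(6*(-18 + 7*b)))
S(2, D(1, 0))*l(24) = (50 - 25*2)*(1/(6*(-18 + 7*24))) = (50 - 50)*(1/(6*(-18 + 168))) = 0*((1/6)/150) = 0*((1/6)*(1/150)) = 0*(1/900) = 0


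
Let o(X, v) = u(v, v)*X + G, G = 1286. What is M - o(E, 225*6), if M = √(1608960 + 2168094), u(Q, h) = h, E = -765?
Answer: 1031464 + √3777054 ≈ 1.0334e+6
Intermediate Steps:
M = √3777054 ≈ 1943.5
o(X, v) = 1286 + X*v (o(X, v) = v*X + 1286 = X*v + 1286 = 1286 + X*v)
M - o(E, 225*6) = √3777054 - (1286 - 172125*6) = √3777054 - (1286 - 765*1350) = √3777054 - (1286 - 1032750) = √3777054 - 1*(-1031464) = √3777054 + 1031464 = 1031464 + √3777054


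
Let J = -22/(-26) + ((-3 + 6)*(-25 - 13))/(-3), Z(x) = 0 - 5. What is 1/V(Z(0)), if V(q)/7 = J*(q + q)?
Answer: -13/35350 ≈ -0.00036775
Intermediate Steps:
Z(x) = -5
J = 505/13 (J = -22*(-1/26) + (3*(-38))*(-1/3) = 11/13 - 114*(-1/3) = 11/13 + 38 = 505/13 ≈ 38.846)
V(q) = 7070*q/13 (V(q) = 7*(505*(q + q)/13) = 7*(505*(2*q)/13) = 7*(1010*q/13) = 7070*q/13)
1/V(Z(0)) = 1/((7070/13)*(-5)) = 1/(-35350/13) = -13/35350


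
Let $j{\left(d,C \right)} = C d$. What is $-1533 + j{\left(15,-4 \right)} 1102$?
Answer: $-67653$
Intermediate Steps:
$-1533 + j{\left(15,-4 \right)} 1102 = -1533 + \left(-4\right) 15 \cdot 1102 = -1533 - 66120 = -67653$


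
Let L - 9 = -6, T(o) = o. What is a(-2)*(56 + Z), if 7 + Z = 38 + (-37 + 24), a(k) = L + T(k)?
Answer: 74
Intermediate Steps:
L = 3 (L = 9 - 6 = 3)
a(k) = 3 + k
Z = 18 (Z = -7 + (38 + (-37 + 24)) = -7 + (38 - 13) = -7 + 25 = 18)
a(-2)*(56 + Z) = (3 - 2)*(56 + 18) = 1*74 = 74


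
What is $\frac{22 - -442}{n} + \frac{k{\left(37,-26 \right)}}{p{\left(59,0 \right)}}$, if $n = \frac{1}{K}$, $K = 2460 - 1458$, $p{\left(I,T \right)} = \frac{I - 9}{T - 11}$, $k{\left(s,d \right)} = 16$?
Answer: $\frac{11623112}{25} \approx 4.6492 \cdot 10^{5}$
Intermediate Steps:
$p{\left(I,T \right)} = \frac{-9 + I}{-11 + T}$
$K = 1002$
$n = \frac{1}{1002} \approx 0.000998$
$\frac{22 - -442}{n} + \frac{k{\left(37,-26 \right)}}{p{\left(59,0 \right)}} = \left(22 - -442\right) \frac{1}{\frac{1}{1002}} + \frac{16}{\frac{1}{-11 + 0} \left(-9 + 59\right)} = \left(22 + 442\right) 1002 + \frac{16}{\frac{1}{-11} \cdot 50} = 464 \cdot 1002 + \frac{16}{\left(- \frac{1}{11}\right) 50} = 464928 + \frac{16}{- \frac{50}{11}} = 464928 + 16 \left(- \frac{11}{50}\right) = 464928 - \frac{88}{25} = \frac{11623112}{25}$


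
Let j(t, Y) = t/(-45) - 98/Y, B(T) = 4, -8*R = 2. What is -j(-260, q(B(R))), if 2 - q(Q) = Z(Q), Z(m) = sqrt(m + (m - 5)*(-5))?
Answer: -934/9 ≈ -103.78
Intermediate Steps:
R = -1/4 (R = -1/8*2 = -1/4 ≈ -0.25000)
Z(m) = sqrt(25 - 4*m) (Z(m) = sqrt(m + (-5 + m)*(-5)) = sqrt(m + (25 - 5*m)) = sqrt(25 - 4*m))
q(Q) = 2 - sqrt(25 - 4*Q)
j(t, Y) = -98/Y - t/45 (j(t, Y) = t*(-1/45) - 98/Y = -t/45 - 98/Y = -98/Y - t/45)
-j(-260, q(B(R))) = -(-98/(2 - sqrt(25 - 4*4)) - 1/45*(-260)) = -(-98/(2 - sqrt(25 - 16)) + 52/9) = -(-98/(2 - sqrt(9)) + 52/9) = -(-98/(2 - 1*3) + 52/9) = -(-98/(2 - 3) + 52/9) = -(-98/(-1) + 52/9) = -(-98*(-1) + 52/9) = -(98 + 52/9) = -1*934/9 = -934/9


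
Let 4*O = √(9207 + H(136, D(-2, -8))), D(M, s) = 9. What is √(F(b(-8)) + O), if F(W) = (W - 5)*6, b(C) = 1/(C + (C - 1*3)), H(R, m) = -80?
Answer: √(-43776 + 361*√9127)/38 ≈ 2.5361*I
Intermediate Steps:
b(C) = 1/(-3 + 2*C) (b(C) = 1/(C + (C - 3)) = 1/(C + (-3 + C)) = 1/(-3 + 2*C))
F(W) = -30 + 6*W (F(W) = (-5 + W)*6 = -30 + 6*W)
O = √9127/4 (O = √(9207 - 80)/4 = √9127/4 ≈ 23.884)
√(F(b(-8)) + O) = √((-30 + 6/(-3 + 2*(-8))) + √9127/4) = √((-30 + 6/(-3 - 16)) + √9127/4) = √((-30 + 6/(-19)) + √9127/4) = √((-30 + 6*(-1/19)) + √9127/4) = √((-30 - 6/19) + √9127/4) = √(-576/19 + √9127/4)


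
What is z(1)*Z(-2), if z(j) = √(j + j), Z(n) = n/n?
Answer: √2 ≈ 1.4142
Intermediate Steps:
Z(n) = 1
z(j) = √2*√j (z(j) = √(2*j) = √2*√j)
z(1)*Z(-2) = (√2*√1)*1 = (√2*1)*1 = √2*1 = √2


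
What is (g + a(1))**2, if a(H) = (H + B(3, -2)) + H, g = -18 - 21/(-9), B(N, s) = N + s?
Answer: 1444/9 ≈ 160.44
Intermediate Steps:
g = -47/3 (g = -18 - 21*(-1/9) = -18 + 7/3 = -47/3 ≈ -15.667)
a(H) = 1 + 2*H (a(H) = (H + (3 - 2)) + H = (H + 1) + H = (1 + H) + H = 1 + 2*H)
(g + a(1))**2 = (-47/3 + (1 + 2*1))**2 = (-47/3 + (1 + 2))**2 = (-47/3 + 3)**2 = (-38/3)**2 = 1444/9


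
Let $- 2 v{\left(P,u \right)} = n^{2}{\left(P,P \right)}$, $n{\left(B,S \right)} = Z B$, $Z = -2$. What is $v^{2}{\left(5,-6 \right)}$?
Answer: $2500$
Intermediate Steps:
$n{\left(B,S \right)} = - 2 B$
$v{\left(P,u \right)} = - 2 P^{2}$ ($v{\left(P,u \right)} = - \frac{\left(- 2 P\right)^{2}}{2} = - \frac{4 P^{2}}{2} = - 2 P^{2}$)
$v^{2}{\left(5,-6 \right)} = \left(- 2 \cdot 5^{2}\right)^{2} = \left(\left(-2\right) 25\right)^{2} = \left(-50\right)^{2} = 2500$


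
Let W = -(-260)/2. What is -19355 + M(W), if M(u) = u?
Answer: -19225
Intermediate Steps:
W = 130 (W = -(-260)/2 = -52*(-5/2) = 130)
-19355 + M(W) = -19355 + 130 = -19225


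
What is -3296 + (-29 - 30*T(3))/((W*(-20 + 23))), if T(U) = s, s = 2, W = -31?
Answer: -306439/93 ≈ -3295.0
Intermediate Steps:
T(U) = 2
-3296 + (-29 - 30*T(3))/((W*(-20 + 23))) = -3296 + (-29 - 30*2)/((-31*(-20 + 23))) = -3296 + (-29 - 60)/((-31*3)) = -3296 - 89/(-93) = -3296 - 89*(-1/93) = -3296 + 89/93 = -306439/93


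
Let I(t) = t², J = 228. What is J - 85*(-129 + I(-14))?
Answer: -5467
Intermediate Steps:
J - 85*(-129 + I(-14)) = 228 - 85*(-129 + (-14)²) = 228 - 85*(-129 + 196) = 228 - 85*67 = 228 - 5695 = -5467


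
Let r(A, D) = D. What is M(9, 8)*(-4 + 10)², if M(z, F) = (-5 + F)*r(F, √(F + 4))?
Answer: 216*√3 ≈ 374.12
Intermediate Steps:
M(z, F) = √(4 + F)*(-5 + F) (M(z, F) = (-5 + F)*√(F + 4) = (-5 + F)*√(4 + F) = √(4 + F)*(-5 + F))
M(9, 8)*(-4 + 10)² = (√(4 + 8)*(-5 + 8))*(-4 + 10)² = (√12*3)*6² = ((2*√3)*3)*36 = (6*√3)*36 = 216*√3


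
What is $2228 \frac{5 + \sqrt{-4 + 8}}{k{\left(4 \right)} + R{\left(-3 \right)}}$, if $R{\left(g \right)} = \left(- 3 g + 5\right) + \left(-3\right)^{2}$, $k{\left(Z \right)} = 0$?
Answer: $\frac{15596}{23} \approx 678.09$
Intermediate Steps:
$R{\left(g \right)} = 14 - 3 g$ ($R{\left(g \right)} = \left(5 - 3 g\right) + 9 = 14 - 3 g$)
$2228 \frac{5 + \sqrt{-4 + 8}}{k{\left(4 \right)} + R{\left(-3 \right)}} = 2228 \frac{5 + \sqrt{-4 + 8}}{0 + \left(14 - -9\right)} = 2228 \frac{5 + \sqrt{4}}{0 + \left(14 + 9\right)} = 2228 \frac{5 + 2}{0 + 23} = 2228 \cdot \frac{7}{23} = \frac{15596}{23}$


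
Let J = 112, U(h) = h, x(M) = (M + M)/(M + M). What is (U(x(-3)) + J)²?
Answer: 12769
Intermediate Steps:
x(M) = 1 (x(M) = (2*M)/((2*M)) = (2*M)*(1/(2*M)) = 1)
(U(x(-3)) + J)² = (1 + 112)² = 113² = 12769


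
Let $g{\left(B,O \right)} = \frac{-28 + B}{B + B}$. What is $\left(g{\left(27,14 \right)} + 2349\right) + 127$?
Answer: $\frac{133703}{54} \approx 2476.0$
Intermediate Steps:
$g{\left(B,O \right)} = \frac{-28 + B}{2 B}$
$\left(g{\left(27,14 \right)} + 2349\right) + 127 = \left(\frac{-28 + 27}{2 \cdot 27} + 2349\right) + 127 = \left(\frac{1}{2} \cdot \frac{1}{27} \left(-1\right) + 2349\right) + 127 = \left(- \frac{1}{54} + 2349\right) + 127 = \frac{126845}{54} + 127 = \frac{133703}{54}$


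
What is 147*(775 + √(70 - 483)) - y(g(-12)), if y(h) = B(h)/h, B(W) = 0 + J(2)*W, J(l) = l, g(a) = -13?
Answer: 113923 + 147*I*√413 ≈ 1.1392e+5 + 2987.4*I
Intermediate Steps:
B(W) = 2*W (B(W) = 0 + 2*W = 2*W)
y(h) = 2 (y(h) = (2*h)/h = 2)
147*(775 + √(70 - 483)) - y(g(-12)) = 147*(775 + √(70 - 483)) - 1*2 = 147*(775 + √(-413)) - 2 = 147*(775 + I*√413) - 2 = (113925 + 147*I*√413) - 2 = 113923 + 147*I*√413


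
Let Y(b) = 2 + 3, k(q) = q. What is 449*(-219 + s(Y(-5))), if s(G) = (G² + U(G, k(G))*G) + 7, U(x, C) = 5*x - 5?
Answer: -39063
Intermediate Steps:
Y(b) = 5
U(x, C) = -5 + 5*x
s(G) = 7 + G² + G*(-5 + 5*G) (s(G) = (G² + (-5 + 5*G)*G) + 7 = (G² + G*(-5 + 5*G)) + 7 = 7 + G² + G*(-5 + 5*G))
449*(-219 + s(Y(-5))) = 449*(-219 + (7 - 5*5 + 6*5²)) = 449*(-219 + (7 - 25 + 6*25)) = 449*(-219 + (7 - 25 + 150)) = 449*(-219 + 132) = 449*(-87) = -39063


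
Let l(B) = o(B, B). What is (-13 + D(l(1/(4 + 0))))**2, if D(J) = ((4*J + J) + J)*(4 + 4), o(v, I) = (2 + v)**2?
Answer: 52900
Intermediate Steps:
l(B) = (2 + B)**2
D(J) = 48*J (D(J) = (5*J + J)*8 = (6*J)*8 = 48*J)
(-13 + D(l(1/(4 + 0))))**2 = (-13 + 48*(2 + 1/(4 + 0))**2)**2 = (-13 + 48*(2 + 1/4)**2)**2 = (-13 + 48*(9/4)**2)**2 = (-13 + 48*(81/16))**2 = (-13 + 243)**2 = 230**2 = 52900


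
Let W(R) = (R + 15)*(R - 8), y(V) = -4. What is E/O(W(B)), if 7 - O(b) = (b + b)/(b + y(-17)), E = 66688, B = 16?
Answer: 4067968/303 ≈ 13426.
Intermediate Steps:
W(R) = (-8 + R)*(15 + R) (W(R) = (15 + R)*(-8 + R) = (-8 + R)*(15 + R))
O(b) = 7 - 2*b/(-4 + b) (O(b) = 7 - (b + b)/(b - 4) = 7 - 2*b/(-4 + b))
E/O(W(B)) = 66688/(((-28 + 5*(-120 + 16² + 7*16))/(-4 + (-120 + 16² + 7*16)))) = 66688/(((-28 + 5*(-120 + 256 + 112))/(-4 + (-120 + 256 + 112)))) = 66688/(((-28 + 5*248)/(-4 + 248))) = 66688/(((-28 + 1240)/244)) = 66688/(((1/244)*1212)) = 66688/(303/61) = 66688*(61/303) = 4067968/303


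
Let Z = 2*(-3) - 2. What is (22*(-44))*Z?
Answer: 7744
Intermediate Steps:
Z = -8 (Z = -6 - 2 = -8)
(22*(-44))*Z = (22*(-44))*(-8) = -968*(-8) = 7744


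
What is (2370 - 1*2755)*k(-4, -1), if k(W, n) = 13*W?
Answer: 20020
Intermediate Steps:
(2370 - 1*2755)*k(-4, -1) = (2370 - 1*2755)*(13*(-4)) = (2370 - 2755)*(-52) = -385*(-52) = 20020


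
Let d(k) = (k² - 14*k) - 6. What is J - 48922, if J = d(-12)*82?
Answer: -23830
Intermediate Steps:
d(k) = -6 + k² - 14*k
J = 25092 (J = (-6 + (-12)² - 14*(-12))*82 = (-6 + 144 + 168)*82 = 306*82 = 25092)
J - 48922 = 25092 - 48922 = -23830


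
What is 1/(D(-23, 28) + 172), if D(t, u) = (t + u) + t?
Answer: 1/154 ≈ 0.0064935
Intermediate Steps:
D(t, u) = u + 2*t
1/(D(-23, 28) + 172) = 1/((28 + 2*(-23)) + 172) = 1/((28 - 46) + 172) = 1/(-18 + 172) = 1/154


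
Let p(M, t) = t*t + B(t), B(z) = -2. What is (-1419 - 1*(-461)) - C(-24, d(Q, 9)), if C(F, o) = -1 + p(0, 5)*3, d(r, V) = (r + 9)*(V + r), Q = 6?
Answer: -1026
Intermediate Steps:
p(M, t) = -2 + t² (p(M, t) = t*t - 2 = t² - 2 = -2 + t²)
d(r, V) = (9 + r)*(V + r)
C(F, o) = 68 (C(F, o) = -1 + (-2 + 5²)*3 = -1 + (-2 + 25)*3 = -1 + 23*3 = -1 + 69 = 68)
(-1419 - 1*(-461)) - C(-24, d(Q, 9)) = (-1419 - 1*(-461)) - 1*68 = (-1419 + 461) - 68 = -958 - 68 = -1026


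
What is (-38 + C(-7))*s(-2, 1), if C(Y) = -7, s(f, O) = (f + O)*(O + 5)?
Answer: 270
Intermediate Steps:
s(f, O) = (5 + O)*(O + f) (s(f, O) = (O + f)*(5 + O) = (5 + O)*(O + f))
(-38 + C(-7))*s(-2, 1) = (-38 - 7)*(1**2 + 5*1 + 5*(-2) + 1*(-2)) = -45*(1 + 5 - 10 - 2) = -45*(-6) = 270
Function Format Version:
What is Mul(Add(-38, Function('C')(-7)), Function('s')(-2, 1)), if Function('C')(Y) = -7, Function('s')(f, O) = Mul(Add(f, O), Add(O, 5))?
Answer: 270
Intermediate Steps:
Function('s')(f, O) = Mul(Add(5, O), Add(O, f)) (Function('s')(f, O) = Mul(Add(O, f), Add(5, O)) = Mul(Add(5, O), Add(O, f)))
Mul(Add(-38, Function('C')(-7)), Function('s')(-2, 1)) = Mul(Add(-38, -7), Add(Pow(1, 2), Mul(5, 1), Mul(5, -2), Mul(1, -2))) = Mul(-45, Add(1, 5, -10, -2)) = Mul(-45, -6) = 270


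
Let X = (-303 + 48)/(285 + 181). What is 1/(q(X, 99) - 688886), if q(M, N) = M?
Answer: -466/321021131 ≈ -1.4516e-6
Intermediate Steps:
X = -255/466 ≈ -0.54721
1/(q(X, 99) - 688886) = 1/(-255/466 - 688886) = 1/(-321021131/466) = -466/321021131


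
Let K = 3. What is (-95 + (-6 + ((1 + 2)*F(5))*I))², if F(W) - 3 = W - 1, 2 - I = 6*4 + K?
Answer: 391876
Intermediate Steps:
I = -25 (I = 2 - (6*4 + 3) = 2 - (24 + 3) = 2 - 1*27 = 2 - 27 = -25)
F(W) = 2 + W (F(W) = 3 + (W - 1) = 3 + (-1 + W) = 2 + W)
(-95 + (-6 + ((1 + 2)*F(5))*I))² = (-95 + (-6 + ((1 + 2)*(2 + 5))*(-25)))² = (-95 + (-6 + (3*7)*(-25)))² = (-95 + (-6 + 21*(-25)))² = (-95 + (-6 - 525))² = (-95 - 531)² = (-626)² = 391876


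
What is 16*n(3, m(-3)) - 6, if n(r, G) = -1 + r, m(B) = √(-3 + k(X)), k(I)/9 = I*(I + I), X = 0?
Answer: 26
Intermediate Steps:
k(I) = 18*I² (k(I) = 9*(I*(I + I)) = 9*(I*(2*I)) = 9*(2*I²) = 18*I²)
m(B) = I*√3 (m(B) = √(-3 + 18*0²) = √(-3 + 18*0) = √(-3 + 0) = √(-3) = I*√3)
16*n(3, m(-3)) - 6 = 16*(-1 + 3) - 6 = 16*2 - 6 = 32 - 6 = 26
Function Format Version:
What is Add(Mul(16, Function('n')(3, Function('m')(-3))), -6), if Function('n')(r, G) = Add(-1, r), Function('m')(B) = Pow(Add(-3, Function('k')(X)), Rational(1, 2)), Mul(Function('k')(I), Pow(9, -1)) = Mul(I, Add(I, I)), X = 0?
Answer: 26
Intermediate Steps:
Function('k')(I) = Mul(18, Pow(I, 2)) (Function('k')(I) = Mul(9, Mul(I, Add(I, I))) = Mul(9, Mul(I, Mul(2, I))) = Mul(9, Mul(2, Pow(I, 2))) = Mul(18, Pow(I, 2)))
Function('m')(B) = Mul(I, Pow(3, Rational(1, 2))) (Function('m')(B) = Pow(Add(-3, Mul(18, Pow(0, 2))), Rational(1, 2)) = Pow(Add(-3, Mul(18, 0)), Rational(1, 2)) = Pow(Add(-3, 0), Rational(1, 2)) = Pow(-3, Rational(1, 2)) = Mul(I, Pow(3, Rational(1, 2))))
Add(Mul(16, Function('n')(3, Function('m')(-3))), -6) = Add(Mul(16, Add(-1, 3)), -6) = Add(Mul(16, 2), -6) = Add(32, -6) = 26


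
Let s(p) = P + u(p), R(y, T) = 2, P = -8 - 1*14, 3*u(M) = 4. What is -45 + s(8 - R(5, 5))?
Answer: -197/3 ≈ -65.667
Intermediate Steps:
u(M) = 4/3 (u(M) = (1/3)*4 = 4/3)
P = -22 (P = -8 - 14 = -22)
s(p) = -62/3 (s(p) = -22 + 4/3 = -62/3)
-45 + s(8 - R(5, 5)) = -45 - 62/3 = -197/3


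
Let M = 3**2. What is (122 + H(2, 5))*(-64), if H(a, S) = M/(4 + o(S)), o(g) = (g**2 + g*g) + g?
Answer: -461248/59 ≈ -7817.8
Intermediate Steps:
M = 9
o(g) = g + 2*g**2 (o(g) = (g**2 + g**2) + g = 2*g**2 + g = g + 2*g**2)
H(a, S) = 9/(4 + S*(1 + 2*S))
(122 + H(2, 5))*(-64) = (122 + 9/(4 + 5*(1 + 2*5)))*(-64) = (122 + 9/(4 + 5*(1 + 10)))*(-64) = (122 + 9/(4 + 5*11))*(-64) = (122 + 9/(4 + 55))*(-64) = (122 + 9/59)*(-64) = (7207/59)*(-64) = -461248/59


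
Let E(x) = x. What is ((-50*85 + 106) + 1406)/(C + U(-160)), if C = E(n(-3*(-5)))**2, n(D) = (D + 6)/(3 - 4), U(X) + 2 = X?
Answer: -2738/279 ≈ -9.8136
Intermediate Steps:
U(X) = -2 + X
n(D) = -6 - D (n(D) = (6 + D)/(-1) = (6 + D)*(-1) = -6 - D)
C = 441 (C = (-6 - (-3)*(-5))**2 = (-6 - 1*15)**2 = (-6 - 15)**2 = (-21)**2 = 441)
((-50*85 + 106) + 1406)/(C + U(-160)) = ((-50*85 + 106) + 1406)/(441 + (-2 - 160)) = ((-4250 + 106) + 1406)/(441 - 162) = (-4144 + 1406)/279 = -2738*1/279 = -2738/279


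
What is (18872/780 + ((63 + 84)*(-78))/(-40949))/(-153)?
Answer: -195433252/1221713415 ≈ -0.15997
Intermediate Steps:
(18872/780 + ((63 + 84)*(-78))/(-40949))/(-153) = (18872*(1/780) + (147*(-78))*(-1/40949))*(-1/153) = (4718/195 - 11466*(-1/40949))*(-1/153) = (4718/195 + 11466/40949)*(-1/153) = (195433252/7985055)*(-1/153) = -195433252/1221713415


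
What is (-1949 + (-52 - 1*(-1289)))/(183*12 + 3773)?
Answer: -712/5969 ≈ -0.11928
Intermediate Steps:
(-1949 + (-52 - 1*(-1289)))/(183*12 + 3773) = (-1949 + (-52 + 1289))/(2196 + 3773) = (-1949 + 1237)/5969 = -712*1/5969 = -712/5969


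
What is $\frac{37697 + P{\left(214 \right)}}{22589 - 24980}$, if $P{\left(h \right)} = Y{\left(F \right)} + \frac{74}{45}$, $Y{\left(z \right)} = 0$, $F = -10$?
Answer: $- \frac{1696439}{107595} \approx -15.767$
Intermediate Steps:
$P{\left(h \right)} = \frac{74}{45}$ ($P{\left(h \right)} = 0 + \frac{74}{45} = \frac{74}{45}$)
$\frac{37697 + P{\left(214 \right)}}{22589 - 24980} = \frac{37697 + \frac{74}{45}}{22589 - 24980} = \frac{1696439}{45 \left(-2391\right)} = \frac{1696439}{45} \left(- \frac{1}{2391}\right) = - \frac{1696439}{107595}$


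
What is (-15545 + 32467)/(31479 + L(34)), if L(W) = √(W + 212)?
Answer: 177562546/330309065 - 16922*√246/990927195 ≈ 0.53730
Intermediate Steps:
L(W) = √(212 + W)
(-15545 + 32467)/(31479 + L(34)) = (-15545 + 32467)/(31479 + √(212 + 34)) = 16922/(31479 + √246)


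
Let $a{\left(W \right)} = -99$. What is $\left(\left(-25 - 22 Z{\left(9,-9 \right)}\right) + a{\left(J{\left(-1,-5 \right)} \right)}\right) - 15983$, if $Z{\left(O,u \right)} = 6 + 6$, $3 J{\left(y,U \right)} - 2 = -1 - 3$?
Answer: $-16371$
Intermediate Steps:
$J{\left(y,U \right)} = - \frac{2}{3}$ ($J{\left(y,U \right)} = \frac{2}{3} + \frac{-1 - 3}{3} = \frac{2}{3} + \frac{1}{3} \left(-4\right) = \frac{2}{3} - \frac{4}{3} = - \frac{2}{3}$)
$Z{\left(O,u \right)} = 12$
$\left(\left(-25 - 22 Z{\left(9,-9 \right)}\right) + a{\left(J{\left(-1,-5 \right)} \right)}\right) - 15983 = \left(\left(-25 - 264\right) - 99\right) - 15983 = \left(-289 - 99\right) - 15983 = -388 - 15983 = -16371$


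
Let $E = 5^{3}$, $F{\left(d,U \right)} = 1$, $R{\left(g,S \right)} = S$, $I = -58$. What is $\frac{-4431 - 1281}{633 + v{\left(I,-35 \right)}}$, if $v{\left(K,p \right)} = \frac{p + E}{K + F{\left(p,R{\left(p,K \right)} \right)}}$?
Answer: $- \frac{36176}{3999} \approx -9.0463$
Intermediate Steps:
$E = 125$
$v{\left(K,p \right)} = \frac{125 + p}{1 + K}$ ($v{\left(K,p \right)} = \frac{p + 125}{K + 1} = \frac{125 + p}{1 + K}$)
$\frac{-4431 - 1281}{633 + v{\left(I,-35 \right)}} = \frac{-4431 - 1281}{633 + \frac{125 - 35}{1 - 58}} = - \frac{5712}{633 + \frac{1}{-57} \cdot 90} = - \frac{5712}{633 - \frac{30}{19}} = - \frac{5712}{\frac{11997}{19}} = \left(-5712\right) \frac{19}{11997} = - \frac{36176}{3999}$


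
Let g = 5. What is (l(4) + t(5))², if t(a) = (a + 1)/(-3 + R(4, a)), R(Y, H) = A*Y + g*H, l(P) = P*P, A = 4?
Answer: 94249/361 ≈ 261.08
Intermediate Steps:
l(P) = P²
R(Y, H) = 4*Y + 5*H
t(a) = (1 + a)/(13 + 5*a) (t(a) = (a + 1)/(-3 + (4*4 + 5*a)) = (1 + a)/(-3 + (16 + 5*a)) = (1 + a)/(13 + 5*a))
(l(4) + t(5))² = (4² + (1 + 5)/(13 + 5*5))² = (16 + 6/(13 + 25))² = (16 + 6/38)² = (16 + (1/38)*6)² = (16 + 3/19)² = (307/19)² = 94249/361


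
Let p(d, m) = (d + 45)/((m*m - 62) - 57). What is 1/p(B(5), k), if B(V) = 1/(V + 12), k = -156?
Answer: 411689/766 ≈ 537.45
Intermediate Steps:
B(V) = 1/(12 + V)
p(d, m) = (45 + d)/(-119 + m²) (p(d, m) = (45 + d)/((m² - 62) - 57) = (45 + d)/((-62 + m²) - 57) = (45 + d)/(-119 + m²))
1/p(B(5), k) = 1/((45 + 1/(12 + 5))/(-119 + (-156)²)) = 1/((45 + 1/17)/(-119 + 24336)) = 1/((45 + 1/17)/24217) = 1/((1/24217)*(766/17)) = 1/(766/411689) = 411689/766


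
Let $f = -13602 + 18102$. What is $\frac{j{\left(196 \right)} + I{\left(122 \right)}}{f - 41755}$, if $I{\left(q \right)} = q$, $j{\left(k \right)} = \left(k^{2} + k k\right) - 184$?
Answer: $- \frac{15354}{7451} \approx -2.0607$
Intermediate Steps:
$j{\left(k \right)} = -184 + 2 k^{2}$ ($j{\left(k \right)} = \left(k^{2} + k^{2}\right) - 184 = 2 k^{2} - 184 = -184 + 2 k^{2}$)
$f = 4500$
$\frac{j{\left(196 \right)} + I{\left(122 \right)}}{f - 41755} = \frac{\left(-184 + 2 \cdot 196^{2}\right) + 122}{4500 - 41755} = \frac{\left(-184 + 2 \cdot 38416\right) + 122}{-37255} = \left(\left(-184 + 76832\right) + 122\right) \left(- \frac{1}{37255}\right) = \left(76648 + 122\right) \left(- \frac{1}{37255}\right) = 76770 \left(- \frac{1}{37255}\right) = - \frac{15354}{7451}$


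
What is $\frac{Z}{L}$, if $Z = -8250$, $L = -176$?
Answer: $\frac{375}{8} \approx 46.875$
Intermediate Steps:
$\frac{Z}{L} = - \frac{8250}{-176} = \left(-8250\right) \left(- \frac{1}{176}\right) = \frac{375}{8}$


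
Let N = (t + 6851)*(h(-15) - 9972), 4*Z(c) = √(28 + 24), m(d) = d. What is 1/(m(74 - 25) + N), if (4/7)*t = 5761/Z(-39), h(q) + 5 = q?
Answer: -889916859/20327737272844973 + 201473692*√13/20327737272844973 ≈ -8.0429e-9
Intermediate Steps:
h(q) = -5 + q
Z(c) = √13/2 (Z(c) = √(28 + 24)/4 = √52/4 = (2*√13)/4 = √13/2)
t = 40327*√13/26 (t = 7*(5761/((√13/2)))/4 = 7*(5761*(2*√13/13))/4 = 7*(11522*√13/13)/4 = 40327*√13/26 ≈ 5592.4)
N = -68455192 - 201473692*√13/13 (N = (40327*√13/26 + 6851)*((-5 - 15) - 9972) = (6851 + 40327*√13/26)*(-20 - 9972) = (6851 + 40327*√13/26)*(-9992) = -68455192 - 201473692*√13/13 ≈ -1.2433e+8)
1/(m(74 - 25) + N) = 1/((74 - 25) + (-68455192 - 201473692*√13/13)) = 1/(49 + (-68455192 - 201473692*√13/13)) = 1/(-68455143 - 201473692*√13/13)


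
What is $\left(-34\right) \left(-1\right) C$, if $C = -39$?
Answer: $-1326$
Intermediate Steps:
$\left(-34\right) \left(-1\right) C = \left(-34\right) \left(-1\right) \left(-39\right) = 34 \left(-39\right) = -1326$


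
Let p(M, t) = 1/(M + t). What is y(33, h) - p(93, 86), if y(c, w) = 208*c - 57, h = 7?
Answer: 1218452/179 ≈ 6807.0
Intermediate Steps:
y(c, w) = -57 + 208*c
y(33, h) - p(93, 86) = (-57 + 208*33) - 1/(93 + 86) = (-57 + 6864) - 1/179 = 6807 - 1*1/179 = 6807 - 1/179 = 1218452/179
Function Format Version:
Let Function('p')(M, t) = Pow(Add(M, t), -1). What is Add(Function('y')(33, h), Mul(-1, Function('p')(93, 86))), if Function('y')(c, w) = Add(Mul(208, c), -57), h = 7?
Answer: Rational(1218452, 179) ≈ 6807.0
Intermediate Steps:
Function('y')(c, w) = Add(-57, Mul(208, c))
Add(Function('y')(33, h), Mul(-1, Function('p')(93, 86))) = Add(Add(-57, Mul(208, 33)), Mul(-1, Pow(Add(93, 86), -1))) = Add(Add(-57, 6864), Mul(-1, Pow(179, -1))) = Add(6807, Mul(-1, Rational(1, 179))) = Add(6807, Rational(-1, 179)) = Rational(1218452, 179)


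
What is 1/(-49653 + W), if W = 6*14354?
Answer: 1/36471 ≈ 2.7419e-5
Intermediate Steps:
W = 86124
1/(-49653 + W) = 1/(-49653 + 86124) = 1/36471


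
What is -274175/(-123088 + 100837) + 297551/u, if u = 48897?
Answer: 6675714092/362669049 ≈ 18.407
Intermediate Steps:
-274175/(-123088 + 100837) + 297551/u = -274175/(-123088 + 100837) + 297551/48897 = -274175/(-22251) + 297551*(1/48897) = -274175*(-1/22251) + 297551/48897 = 274175/22251 + 297551/48897 = 6675714092/362669049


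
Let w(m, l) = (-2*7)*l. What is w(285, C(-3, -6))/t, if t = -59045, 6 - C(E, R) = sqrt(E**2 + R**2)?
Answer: 12/8435 - 6*sqrt(5)/8435 ≈ -0.00016792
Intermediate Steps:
C(E, R) = 6 - sqrt(E**2 + R**2)
w(m, l) = -14*l
w(285, C(-3, -6))/t = -14*(6 - sqrt((-3)**2 + (-6)**2))/(-59045) = -14*(6 - sqrt(9 + 36))*(-1/59045) = -14*(6 - sqrt(45))*(-1/59045) = -14*(6 - 3*sqrt(5))*(-1/59045) = (-84 + 42*sqrt(5))*(-1/59045) = 12/8435 - 6*sqrt(5)/8435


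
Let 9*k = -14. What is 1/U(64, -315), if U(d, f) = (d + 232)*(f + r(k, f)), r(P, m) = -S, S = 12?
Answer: -1/96792 ≈ -1.0331e-5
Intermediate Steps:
k = -14/9 (k = (⅑)*(-14) = -14/9 ≈ -1.5556)
r(P, m) = -12 (r(P, m) = -1*12 = -12)
U(d, f) = (-12 + f)*(232 + d) (U(d, f) = (d + 232)*(f - 12) = (232 + d)*(-12 + f) = (-12 + f)*(232 + d))
1/U(64, -315) = 1/(-2784 - 12*64 + 232*(-315) + 64*(-315)) = 1/(-2784 - 768 - 73080 - 20160) = 1/(-96792) = -1/96792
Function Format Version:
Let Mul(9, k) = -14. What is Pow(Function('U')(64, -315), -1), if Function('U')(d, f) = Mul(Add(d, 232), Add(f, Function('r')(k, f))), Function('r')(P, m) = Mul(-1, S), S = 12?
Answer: Rational(-1, 96792) ≈ -1.0331e-5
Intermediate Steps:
k = Rational(-14, 9) (k = Mul(Rational(1, 9), -14) = Rational(-14, 9) ≈ -1.5556)
Function('r')(P, m) = -12 (Function('r')(P, m) = Mul(-1, 12) = -12)
Function('U')(d, f) = Mul(Add(-12, f), Add(232, d)) (Function('U')(d, f) = Mul(Add(d, 232), Add(f, -12)) = Mul(Add(232, d), Add(-12, f)) = Mul(Add(-12, f), Add(232, d)))
Pow(Function('U')(64, -315), -1) = Pow(Add(-2784, Mul(-12, 64), Mul(232, -315), Mul(64, -315)), -1) = Pow(Add(-2784, -768, -73080, -20160), -1) = Pow(-96792, -1) = Rational(-1, 96792)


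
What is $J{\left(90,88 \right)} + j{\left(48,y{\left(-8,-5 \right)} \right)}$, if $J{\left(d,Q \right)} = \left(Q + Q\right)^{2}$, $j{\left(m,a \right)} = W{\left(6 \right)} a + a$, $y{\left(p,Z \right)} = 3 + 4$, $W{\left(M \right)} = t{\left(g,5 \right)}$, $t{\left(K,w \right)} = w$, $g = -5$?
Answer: $31018$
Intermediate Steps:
$W{\left(M \right)} = 5$
$y{\left(p,Z \right)} = 7$
$j{\left(m,a \right)} = 6 a$ ($j{\left(m,a \right)} = 5 a + a = 6 a$)
$J{\left(d,Q \right)} = 4 Q^{2}$ ($J{\left(d,Q \right)} = \left(2 Q\right)^{2} = 4 Q^{2}$)
$J{\left(90,88 \right)} + j{\left(48,y{\left(-8,-5 \right)} \right)} = 4 \cdot 88^{2} + 6 \cdot 7 = 4 \cdot 7744 + 42 = 30976 + 42 = 31018$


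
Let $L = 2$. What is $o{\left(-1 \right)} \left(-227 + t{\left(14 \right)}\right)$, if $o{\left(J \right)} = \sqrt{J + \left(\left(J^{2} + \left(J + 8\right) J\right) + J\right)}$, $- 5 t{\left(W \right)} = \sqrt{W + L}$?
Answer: $- \frac{2278 i \sqrt{2}}{5} \approx - 644.32 i$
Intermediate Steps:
$t{\left(W \right)} = - \frac{\sqrt{2 + W}}{5}$ ($t{\left(W \right)} = - \frac{\sqrt{W + 2}}{5} = - \frac{\sqrt{2 + W}}{5}$)
$o{\left(J \right)} = \sqrt{J^{2} + 2 J + J \left(8 + J\right)}$ ($o{\left(J \right)} = \sqrt{J + \left(\left(J^{2} + \left(8 + J\right) J\right) + J\right)} = \sqrt{J + \left(\left(J^{2} + J \left(8 + J\right)\right) + J\right)} = \sqrt{J + \left(J + J^{2} + J \left(8 + J\right)\right)} = \sqrt{J^{2} + 2 J + J \left(8 + J\right)}$)
$o{\left(-1 \right)} \left(-227 + t{\left(14 \right)}\right) = \sqrt{2} \sqrt{- (5 - 1)} \left(-227 - \frac{\sqrt{2 + 14}}{5}\right) = \sqrt{2} \sqrt{\left(-1\right) 4} \left(-227 - \frac{\sqrt{16}}{5}\right) = \sqrt{2} \sqrt{-4} \left(-227 - \frac{4}{5}\right) = \sqrt{2} \cdot 2 i \left(-227 - \frac{4}{5}\right) = 2 i \sqrt{2} \left(- \frac{1139}{5}\right) = - \frac{2278 i \sqrt{2}}{5}$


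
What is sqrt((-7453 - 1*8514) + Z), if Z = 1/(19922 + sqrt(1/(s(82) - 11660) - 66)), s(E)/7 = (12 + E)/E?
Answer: sqrt((-151963638453863 - 15967*I*sqrt(15062995538797))/(9517356982 + I*sqrt(15062995538797))) ≈ 0.e-10 - 126.36*I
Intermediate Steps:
s(E) = 7*(12 + E)/E (s(E) = 7*((12 + E)/E) = 7*(12 + E)/E)
Z = 1/(19922 + I*sqrt(15062995538797)/477731) (Z = 1/(19922 + sqrt(1/((7 + 84/82) - 11660) - 66)) = 1/(19922 + sqrt(1/((7 + 84*(1/82)) - 11660) - 66)) = 1/(19922 + sqrt(1/((7 + 42/41) - 11660) - 66)) = 1/(19922 + sqrt(1/(329/41 - 11660) - 66)) = 1/(19922 + sqrt(1/(-477731/41) - 66)) = 1/(19922 + sqrt(-41/477731 - 66)) = 1/(19922 + sqrt(-31530287/477731)) = 1/(19922 + I*sqrt(15062995538797)/477731) ≈ 5.0196e-5 - 2.05e-8*I)
sqrt((-7453 - 1*8514) + Z) = sqrt((-7453 - 1*8514) + (9517356982/189604817325691 - I*sqrt(15062995538797)/189604817325691)) = sqrt((-7453 - 8514) + (9517356982/189604817325691 - I*sqrt(15062995538797)/189604817325691)) = sqrt(-15967 + (9517356982/189604817325691 - I*sqrt(15062995538797)/189604817325691)) = sqrt(-3027420108721951215/189604817325691 - I*sqrt(15062995538797)/189604817325691)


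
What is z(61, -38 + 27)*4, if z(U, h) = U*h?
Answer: -2684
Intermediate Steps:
z(61, -38 + 27)*4 = (61*(-38 + 27))*4 = (61*(-11))*4 = -671*4 = -2684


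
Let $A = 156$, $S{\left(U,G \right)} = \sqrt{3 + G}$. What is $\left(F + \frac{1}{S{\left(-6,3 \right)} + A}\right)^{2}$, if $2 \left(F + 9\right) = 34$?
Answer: $\frac{6324246937}{98658150} - \frac{10822 \sqrt{6}}{16443025} \approx 64.101$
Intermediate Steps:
$F = 8$ ($F = -9 + \frac{1}{2} \cdot 34 = -9 + 17 = 8$)
$\left(F + \frac{1}{S{\left(-6,3 \right)} + A}\right)^{2} = \left(8 + \frac{1}{\sqrt{3 + 3} + 156}\right)^{2} = \left(8 + \frac{1}{\sqrt{6} + 156}\right)^{2} = \left(8 + \frac{1}{156 + \sqrt{6}}\right)^{2}$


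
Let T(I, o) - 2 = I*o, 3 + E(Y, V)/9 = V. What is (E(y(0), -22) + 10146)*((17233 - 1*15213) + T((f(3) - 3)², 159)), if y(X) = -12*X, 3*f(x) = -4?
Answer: 49681061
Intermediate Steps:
f(x) = -4/3 (f(x) = (⅓)*(-4) = -4/3)
E(Y, V) = -27 + 9*V
T(I, o) = 2 + I*o
(E(y(0), -22) + 10146)*((17233 - 1*15213) + T((f(3) - 3)², 159)) = ((-27 + 9*(-22)) + 10146)*((17233 - 1*15213) + (2 + (-4/3 - 3)²*159)) = ((-27 - 198) + 10146)*((17233 - 15213) + (2 + (-13/3)²*159)) = (-225 + 10146)*(2020 + (2 + (169/9)*159)) = 9921*(2020 + (2 + 8957/3)) = 9921*(2020 + 8963/3) = 9921*(15023/3) = 49681061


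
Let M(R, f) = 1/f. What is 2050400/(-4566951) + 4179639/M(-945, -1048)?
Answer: -20004440425252472/4566951 ≈ -4.3803e+9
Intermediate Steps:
2050400/(-4566951) + 4179639/M(-945, -1048) = 2050400/(-4566951) + 4179639/(1/(-1048)) = 2050400*(-1/4566951) + 4179639/(-1/1048) = -2050400/4566951 + 4179639*(-1048) = -2050400/4566951 - 4380261672 = -20004440425252472/4566951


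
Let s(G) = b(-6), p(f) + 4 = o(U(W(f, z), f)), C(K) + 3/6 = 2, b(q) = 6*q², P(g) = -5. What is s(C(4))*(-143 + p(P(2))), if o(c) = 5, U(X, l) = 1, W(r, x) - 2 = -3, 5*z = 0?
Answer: -30672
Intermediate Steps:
z = 0 (z = (⅕)*0 = 0)
W(r, x) = -1 (W(r, x) = 2 - 3 = -1)
C(K) = 3/2 (C(K) = -½ + 2 = 3/2)
p(f) = 1 (p(f) = -4 + 5 = 1)
s(G) = 216 (s(G) = 6*(-6)² = 6*36 = 216)
s(C(4))*(-143 + p(P(2))) = 216*(-143 + 1) = 216*(-142) = -30672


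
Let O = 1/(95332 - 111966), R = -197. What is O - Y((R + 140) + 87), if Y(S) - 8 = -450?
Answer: 7352227/16634 ≈ 442.00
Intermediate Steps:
Y(S) = -442 (Y(S) = 8 - 450 = -442)
O = -1/16634 (O = 1/(-16634) = -1/16634 ≈ -6.0118e-5)
O - Y((R + 140) + 87) = -1/16634 - 1*(-442) = -1/16634 + 442 = 7352227/16634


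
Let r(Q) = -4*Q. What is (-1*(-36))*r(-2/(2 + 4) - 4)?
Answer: 624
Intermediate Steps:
(-1*(-36))*r(-2/(2 + 4) - 4) = (-1*(-36))*(-4*(-2/(2 + 4) - 4)) = 36*(-4*(-2/6 - 4)) = 36*(-4*(-2*⅙ - 4)) = 36*(-4*(-⅓ - 4)) = 36*(-4*(-13/3)) = 36*(52/3) = 624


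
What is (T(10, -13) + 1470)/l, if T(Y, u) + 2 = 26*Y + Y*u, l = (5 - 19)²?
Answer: 799/98 ≈ 8.1531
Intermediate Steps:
l = 196 (l = (-14)² = 196)
T(Y, u) = -2 + 26*Y + Y*u (T(Y, u) = -2 + (26*Y + Y*u) = -2 + 26*Y + Y*u)
(T(10, -13) + 1470)/l = ((-2 + 26*10 + 10*(-13)) + 1470)/196 = ((-2 + 260 - 130) + 1470)/196 = (128 + 1470)/196 = (1/196)*1598 = 799/98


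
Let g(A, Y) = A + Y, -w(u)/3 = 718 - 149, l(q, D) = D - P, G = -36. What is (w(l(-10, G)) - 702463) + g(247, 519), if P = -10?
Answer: -703404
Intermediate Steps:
l(q, D) = 10 + D (l(q, D) = D - 1*(-10) = D + 10 = 10 + D)
w(u) = -1707 (w(u) = -3*(718 - 149) = -3*569 = -1707)
(w(l(-10, G)) - 702463) + g(247, 519) = (-1707 - 702463) + (247 + 519) = -704170 + 766 = -703404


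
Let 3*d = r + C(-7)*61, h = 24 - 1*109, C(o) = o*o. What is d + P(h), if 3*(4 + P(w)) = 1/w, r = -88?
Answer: 245564/255 ≈ 963.00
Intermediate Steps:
C(o) = o²
h = -85 (h = 24 - 109 = -85)
P(w) = -4 + 1/(3*w)
d = 967 (d = (-88 + (-7)²*61)/3 = (-88 + 49*61)/3 = (-88 + 2989)/3 = (⅓)*2901 = 967)
d + P(h) = 967 + (-4 + (⅓)/(-85)) = 967 + (-4 + (⅓)*(-1/85)) = 967 + (-4 - 1/255) = 967 - 1021/255 = 245564/255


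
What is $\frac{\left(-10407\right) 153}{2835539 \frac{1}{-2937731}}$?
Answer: $\frac{4677663877101}{2835539} \approx 1.6497 \cdot 10^{6}$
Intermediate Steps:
$\frac{\left(-10407\right) 153}{2835539 \frac{1}{-2937731}} = - \frac{1592271}{2835539 \left(- \frac{1}{2937731}\right)} = - \frac{1592271}{- \frac{2835539}{2937731}} = \left(-1592271\right) \left(- \frac{2937731}{2835539}\right) = \frac{4677663877101}{2835539}$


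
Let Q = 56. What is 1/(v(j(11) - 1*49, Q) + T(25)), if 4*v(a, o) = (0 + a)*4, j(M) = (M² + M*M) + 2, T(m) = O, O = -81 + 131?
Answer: 1/245 ≈ 0.0040816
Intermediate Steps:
O = 50
T(m) = 50
j(M) = 2 + 2*M² (j(M) = (M² + M²) + 2 = 2*M² + 2 = 2 + 2*M²)
v(a, o) = a (v(a, o) = ((0 + a)*4)/4 = (a*4)/4 = (4*a)/4 = a)
1/(v(j(11) - 1*49, Q) + T(25)) = 1/(((2 + 2*11²) - 1*49) + 50) = 1/(((2 + 2*121) - 49) + 50) = 1/(((2 + 242) - 49) + 50) = 1/((244 - 49) + 50) = 1/(195 + 50) = 1/245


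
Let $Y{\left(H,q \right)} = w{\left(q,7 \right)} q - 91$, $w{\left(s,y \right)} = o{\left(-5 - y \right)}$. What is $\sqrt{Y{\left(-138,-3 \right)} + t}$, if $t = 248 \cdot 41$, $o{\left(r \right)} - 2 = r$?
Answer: $3 \sqrt{1123} \approx 100.53$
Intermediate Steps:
$o{\left(r \right)} = 2 + r$
$w{\left(s,y \right)} = -3 - y$ ($w{\left(s,y \right)} = 2 - \left(5 + y\right) = -3 - y$)
$Y{\left(H,q \right)} = -91 - 10 q$ ($Y{\left(H,q \right)} = \left(-3 - 7\right) q - 91 = - 10 q - 91 = -91 - 10 q$)
$t = 10168$
$\sqrt{Y{\left(-138,-3 \right)} + t} = \sqrt{\left(-91 - -30\right) + 10168} = \sqrt{\left(-91 + 30\right) + 10168} = \sqrt{-61 + 10168} = \sqrt{10107} = 3 \sqrt{1123}$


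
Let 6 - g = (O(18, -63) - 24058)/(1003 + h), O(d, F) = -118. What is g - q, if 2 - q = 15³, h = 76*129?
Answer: 36541029/10807 ≈ 3381.2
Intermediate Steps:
h = 9804
g = 89018/10807 (g = 6 - (-118 - 24058)/(1003 + 9804) = 6 - (-24176)/10807 = 6 - 1*(-24176/10807) = 6 + 24176/10807 = 89018/10807 ≈ 8.2371)
q = -3373 (q = 2 - 1*15³ = 2 - 1*3375 = 2 - 3375 = -3373)
g - q = 89018/10807 - 1*(-3373) = 89018/10807 + 3373 = 36541029/10807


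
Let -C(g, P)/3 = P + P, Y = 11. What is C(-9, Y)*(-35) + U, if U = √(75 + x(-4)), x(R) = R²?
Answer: 2310 + √91 ≈ 2319.5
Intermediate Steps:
C(g, P) = -6*P (C(g, P) = -3*(P + P) = -6*P)
U = √91 (U = √(75 + (-4)²) = √(75 + 16) = √91 ≈ 9.5394)
C(-9, Y)*(-35) + U = -6*11*(-35) + √91 = -66*(-35) + √91 = 2310 + √91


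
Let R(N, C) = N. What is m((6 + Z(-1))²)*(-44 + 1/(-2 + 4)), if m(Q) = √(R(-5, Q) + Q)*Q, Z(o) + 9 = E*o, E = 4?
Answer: -4263*√11 ≈ -14139.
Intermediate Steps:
Z(o) = -9 + 4*o
m(Q) = Q*√(-5 + Q) (m(Q) = √(-5 + Q)*Q = Q*√(-5 + Q))
m((6 + Z(-1))²)*(-44 + 1/(-2 + 4)) = ((6 + (-9 + 4*(-1)))²*√(-5 + (6 + (-9 + 4*(-1)))²))*(-44 + 1/(-2 + 4)) = ((6 + (-9 - 4))²*√(-5 + (6 + (-9 - 4))²))*(-44 + 1/2) = ((6 - 13)²*√(-5 + (6 - 13)²))*(-44 + ½) = ((-7)²*√(-5 + (-7)²))*(-87/2) = (49*√(-5 + 49))*(-87/2) = (49*√44)*(-87/2) = (49*(2*√11))*(-87/2) = (98*√11)*(-87/2) = -4263*√11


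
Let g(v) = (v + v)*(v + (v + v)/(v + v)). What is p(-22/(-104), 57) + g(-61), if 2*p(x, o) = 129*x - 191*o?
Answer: 196575/104 ≈ 1890.1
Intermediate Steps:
p(x, o) = -191*o/2 + 129*x/2 (p(x, o) = (129*x - 191*o)/2 = (-191*o + 129*x)/2 = -191*o/2 + 129*x/2)
g(v) = 2*v*(1 + v) (g(v) = (2*v)*(v + (2*v)/((2*v))) = (2*v)*(v + (2*v)*(1/(2*v))) = (2*v)*(v + 1) = (2*v)*(1 + v) = 2*v*(1 + v))
p(-22/(-104), 57) + g(-61) = (-191/2*57 + 129*(-22/(-104))/2) + 2*(-61)*(1 - 61) = (-10887/2 + 129*(-22*(-1/104))/2) + 2*(-61)*(-60) = (-10887/2 + (129/2)*(11/52)) + 7320 = (-10887/2 + 1419/104) + 7320 = -564705/104 + 7320 = 196575/104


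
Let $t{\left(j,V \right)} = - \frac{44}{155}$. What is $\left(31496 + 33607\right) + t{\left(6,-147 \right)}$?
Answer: $\frac{10090921}{155} \approx 65103.0$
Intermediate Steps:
$t{\left(j,V \right)} = - \frac{44}{155}$ ($t{\left(j,V \right)} = \left(-44\right) \frac{1}{155} = - \frac{44}{155}$)
$\left(31496 + 33607\right) + t{\left(6,-147 \right)} = \left(31496 + 33607\right) - \frac{44}{155} = 65103 - \frac{44}{155} = \frac{10090921}{155}$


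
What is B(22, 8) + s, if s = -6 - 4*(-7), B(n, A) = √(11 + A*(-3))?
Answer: 22 + I*√13 ≈ 22.0 + 3.6056*I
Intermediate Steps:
B(n, A) = √(11 - 3*A)
s = 22 (s = -6 + 28 = 22)
B(22, 8) + s = √(11 - 3*8) + 22 = √(11 - 24) + 22 = √(-13) + 22 = I*√13 + 22 = 22 + I*√13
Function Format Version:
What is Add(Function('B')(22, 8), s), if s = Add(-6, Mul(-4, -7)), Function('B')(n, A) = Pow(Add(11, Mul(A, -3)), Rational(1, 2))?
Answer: Add(22, Mul(I, Pow(13, Rational(1, 2)))) ≈ Add(22.000, Mul(3.6056, I))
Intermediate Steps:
Function('B')(n, A) = Pow(Add(11, Mul(-3, A)), Rational(1, 2))
s = 22 (s = Add(-6, 28) = 22)
Add(Function('B')(22, 8), s) = Add(Pow(Add(11, Mul(-3, 8)), Rational(1, 2)), 22) = Add(Pow(Add(11, -24), Rational(1, 2)), 22) = Add(Pow(-13, Rational(1, 2)), 22) = Add(Mul(I, Pow(13, Rational(1, 2))), 22) = Add(22, Mul(I, Pow(13, Rational(1, 2))))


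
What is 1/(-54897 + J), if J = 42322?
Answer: -1/12575 ≈ -7.9523e-5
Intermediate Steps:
1/(-54897 + J) = 1/(-54897 + 42322) = 1/(-12575) = -1/12575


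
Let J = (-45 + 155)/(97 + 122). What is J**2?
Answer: 12100/47961 ≈ 0.25229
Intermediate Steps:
J = 110/219 ≈ 0.50228
J**2 = (110/219)**2 = 12100/47961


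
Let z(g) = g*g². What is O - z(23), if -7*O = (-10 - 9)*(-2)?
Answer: -85207/7 ≈ -12172.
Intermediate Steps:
z(g) = g³
O = -38/7 (O = -(-10 - 9)*(-2)/7 = -(-19)*(-2)/7 = -⅐*38 = -38/7 ≈ -5.4286)
O - z(23) = -38/7 - 1*23³ = -38/7 - 1*12167 = -38/7 - 12167 = -85207/7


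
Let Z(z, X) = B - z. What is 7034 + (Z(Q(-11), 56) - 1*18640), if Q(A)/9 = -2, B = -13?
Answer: -11601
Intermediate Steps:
Q(A) = -18 (Q(A) = 9*(-2) = -18)
Z(z, X) = -13 - z
7034 + (Z(Q(-11), 56) - 1*18640) = 7034 + ((-13 - 1*(-18)) - 1*18640) = 7034 + ((-13 + 18) - 18640) = 7034 + (5 - 18640) = 7034 - 18635 = -11601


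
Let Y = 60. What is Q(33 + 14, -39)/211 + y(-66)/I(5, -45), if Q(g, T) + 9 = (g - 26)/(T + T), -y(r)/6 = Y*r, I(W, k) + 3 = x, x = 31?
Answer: 32585153/38402 ≈ 848.53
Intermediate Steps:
I(W, k) = 28 (I(W, k) = -3 + 31 = 28)
y(r) = -360*r
Q(g, T) = -9 + (-26 + g)/(2*T) (Q(g, T) = -9 + (g - 26)/(T + T) = -9 + (-26 + g)/((2*T)) = -9 + (-26 + g)*(1/(2*T)) = -9 + (-26 + g)/(2*T))
Q(33 + 14, -39)/211 + y(-66)/I(5, -45) = ((½)*(-26 + (33 + 14) - 18*(-39))/(-39))/211 - 360*(-66)/28 = ((½)*(-1/39)*(-26 + 47 + 702))*(1/211) + 23760*(1/28) = ((½)*(-1/39)*723)*(1/211) + 5940/7 = -241/26*1/211 + 5940/7 = -241/5486 + 5940/7 = 32585153/38402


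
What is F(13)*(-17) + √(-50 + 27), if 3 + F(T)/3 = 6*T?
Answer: -3825 + I*√23 ≈ -3825.0 + 4.7958*I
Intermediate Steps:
F(T) = -9 + 18*T (F(T) = -9 + 3*(6*T) = -9 + 18*T)
F(13)*(-17) + √(-50 + 27) = (-9 + 18*13)*(-17) + √(-50 + 27) = (-9 + 234)*(-17) + √(-23) = 225*(-17) + I*√23 = -3825 + I*√23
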